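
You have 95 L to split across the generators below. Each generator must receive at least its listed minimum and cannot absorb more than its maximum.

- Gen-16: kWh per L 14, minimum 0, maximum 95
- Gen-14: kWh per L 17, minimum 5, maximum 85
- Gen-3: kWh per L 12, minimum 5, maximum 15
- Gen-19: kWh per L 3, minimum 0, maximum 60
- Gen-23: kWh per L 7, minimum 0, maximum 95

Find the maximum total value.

Meeting every minimum uses 0+5+5+0+0 = 10 L, leaving 85.
Rank by kWh per L: Gen-14 17 > Gen-16 14 > Gen-3 12 > Gen-23 7 > Gen-19 3.
Give Gen-14 80 more to hit its cap of 85 ; 5 left.
Only 5 left; Gen-16 takes them to reach 5.
Total = 14×5 + 17×85 + 12×5 = 1575.

1575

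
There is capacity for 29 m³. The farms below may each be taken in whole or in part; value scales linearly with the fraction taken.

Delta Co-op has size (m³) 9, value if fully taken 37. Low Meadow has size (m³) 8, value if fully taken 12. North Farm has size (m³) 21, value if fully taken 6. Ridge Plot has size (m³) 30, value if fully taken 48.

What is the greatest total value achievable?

Best value per unit of size first: Delta Co-op 37/9≈4.11, Ridge Plot 48/30≈1.6, Low Meadow 12/8≈1.5, North Farm 6/21≈0.286.
All 9 m³ of Delta Co-op fit (value 37) — 20 remain.
20 m³ left: a 20/30 share of Ridge Plot gives 48×20/30 = 32.
Total value = 69.

69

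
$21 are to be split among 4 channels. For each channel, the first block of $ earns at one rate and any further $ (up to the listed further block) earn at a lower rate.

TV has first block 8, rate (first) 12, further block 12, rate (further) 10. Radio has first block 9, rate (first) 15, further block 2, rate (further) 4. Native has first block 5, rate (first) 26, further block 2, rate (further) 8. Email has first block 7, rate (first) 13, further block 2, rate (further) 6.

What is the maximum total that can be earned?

Order all 8 blocks by rate: Native/tier1 26 > Radio/tier1 15 > Email/tier1 13 > TV/tier1 12 > TV/tier2 10 > Native/tier2 8 > Email/tier2 6 > Radio/tier2 4.
Fill Native tier1 block (5 at 26) → 16 left.
Fill Radio tier1 block (9 at 15) → 7 left.
Fill Email tier1 block (7 at 13) → 0 left.
Total = 26×5 + 15×9 + 13×7 = 356.

356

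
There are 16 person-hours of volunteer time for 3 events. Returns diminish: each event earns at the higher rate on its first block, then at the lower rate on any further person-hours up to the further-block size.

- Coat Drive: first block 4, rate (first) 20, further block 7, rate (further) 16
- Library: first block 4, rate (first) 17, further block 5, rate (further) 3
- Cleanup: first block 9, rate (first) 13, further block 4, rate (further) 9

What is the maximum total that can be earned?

273

Treat each block as its own option and order by rate: Coat Drive/first 20 > Library/first 17 > Coat Drive/second 16 > Cleanup/first 13 > Cleanup/second 9 > Library/second 3.
Coat Drive/first (20): +4 ; 12 left.
Fill Library first block (4 at 17) ; 8 left.
Coat Drive/second (16): +7 ; 1 left.
1 remain; put them into Cleanup first at 13.
Total = 20×4 + 17×4 + 16×7 + 13×1 = 273.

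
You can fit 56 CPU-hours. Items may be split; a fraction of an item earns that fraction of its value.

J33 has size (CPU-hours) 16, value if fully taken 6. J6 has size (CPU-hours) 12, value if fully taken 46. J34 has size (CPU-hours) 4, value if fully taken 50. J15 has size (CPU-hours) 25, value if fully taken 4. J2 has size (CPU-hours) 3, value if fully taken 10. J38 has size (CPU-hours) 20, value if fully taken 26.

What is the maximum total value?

Sort by value density: J34 50/4≈12.5, J6 46/12≈3.83, J2 10/3≈3.33, J38 26/20≈1.3, J33 6/16≈0.375, J15 4/25≈0.16.
Take all of J34 (4 CPU-hours, value 50) — 52 CPU-hours left.
Take all of J6 (12 CPU-hours, value 46) — 40 CPU-hours left.
All 3 CPU-hours of J2 fit (value 10) — 37 remain.
J38: take in full, 20 CPU-hours for value 26 — 17 left.
All 16 CPU-hours of J33 fit (value 6) — 1 remain.
Fill the last 1 CPU-hours with part of J15: 1/25 of it earns 0.16.
Total value = 138.16.

138.16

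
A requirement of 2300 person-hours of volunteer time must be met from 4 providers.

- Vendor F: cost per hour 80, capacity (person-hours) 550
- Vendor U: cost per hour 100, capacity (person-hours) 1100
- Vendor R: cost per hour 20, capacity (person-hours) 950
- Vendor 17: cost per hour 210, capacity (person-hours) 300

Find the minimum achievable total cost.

Cheapest first:
Take 950 from Vendor R at 20 — need 1350 more.
Take 550 from Vendor F at 80 — need 800 more.
Vendor U (100): take the remaining 800 — done.
Vendor 17: unused.
Cost = 950×20 + 550×80 + 800×100 = 143000.

143000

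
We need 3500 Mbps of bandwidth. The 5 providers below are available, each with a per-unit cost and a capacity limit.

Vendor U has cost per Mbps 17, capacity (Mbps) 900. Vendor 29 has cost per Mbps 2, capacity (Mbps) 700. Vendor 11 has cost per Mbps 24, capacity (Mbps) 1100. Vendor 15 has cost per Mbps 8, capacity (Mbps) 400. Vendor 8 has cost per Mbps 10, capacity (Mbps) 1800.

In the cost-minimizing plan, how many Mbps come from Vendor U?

Cheapest first:
Vendor 29 at 2: take all 700 Mbps → 2800 still needed.
Take 400 from Vendor 15 at 8 → need 2400 more.
Vendor 8 (10): use full 1800 → 600 Mbps to go.
Vendor U at 17: take 600 of its 900 → requirement met.
Vendor 11: unused.

600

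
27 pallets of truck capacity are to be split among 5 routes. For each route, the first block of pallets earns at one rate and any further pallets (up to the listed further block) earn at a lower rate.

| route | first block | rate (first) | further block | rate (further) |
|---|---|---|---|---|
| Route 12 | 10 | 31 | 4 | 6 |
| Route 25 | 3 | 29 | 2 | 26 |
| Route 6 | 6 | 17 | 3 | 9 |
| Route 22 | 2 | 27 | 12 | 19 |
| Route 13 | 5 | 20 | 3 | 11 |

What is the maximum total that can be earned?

698

Rank every tier by rate: Route 12/tier1 31 > Route 25/tier1 29 > Route 22/tier1 27 > Route 25/tier2 26 > Route 13/tier1 20 > Route 22/tier2 19 > Route 6/tier1 17 > Route 13/tier2 11 > Route 6/tier2 9 > Route 12/tier2 6.
Route 12 tier1 at 31: fill all 10 ; 17 left.
Fill Route 25 tier1 block (3 at 29) ; 14 left.
Route 22/tier1 (27): +2 ; 12 left.
Route 25 tier2 at 26: fill all 2 ; 10 left.
Route 13/tier1 (20): +5 ; 5 left.
5 remain; put them into Route 22 tier2 at 19.
Total = 31×10 + 29×3 + 27×2 + 26×2 + 20×5 + 19×5 = 698.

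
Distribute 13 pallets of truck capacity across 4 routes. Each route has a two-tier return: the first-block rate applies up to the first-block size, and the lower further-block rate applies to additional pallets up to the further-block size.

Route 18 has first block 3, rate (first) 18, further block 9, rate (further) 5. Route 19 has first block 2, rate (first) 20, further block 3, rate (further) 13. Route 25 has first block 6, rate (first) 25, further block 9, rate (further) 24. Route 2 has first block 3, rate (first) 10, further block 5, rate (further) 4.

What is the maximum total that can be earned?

Rank every tier by rate: Route 25/T1 25 > Route 25/T2 24 > Route 19/T1 20 > Route 18/T1 18 > Route 19/T2 13 > Route 2/T1 10 > Route 18/T2 5 > Route 2/T2 4.
Route 25/T1 (25): +6 — 7 left.
Route 25 T2 at 24: only 7 left, fill 7.
Total = 25×6 + 24×7 = 318.

318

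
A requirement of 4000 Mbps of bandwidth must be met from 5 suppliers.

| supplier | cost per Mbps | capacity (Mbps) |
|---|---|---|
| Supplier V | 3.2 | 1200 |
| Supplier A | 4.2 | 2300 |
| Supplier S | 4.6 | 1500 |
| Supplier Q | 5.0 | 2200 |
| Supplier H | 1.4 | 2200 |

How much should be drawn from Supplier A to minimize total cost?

600

Cheapest first:
Supplier H at 1.4: take all 2200 Mbps — 1800 still needed.
Take 1200 from Supplier V at 3.2 — need 600 more.
Supplier A (4.2): take the remaining 600 — done.
Supplier S, Supplier Q: unused.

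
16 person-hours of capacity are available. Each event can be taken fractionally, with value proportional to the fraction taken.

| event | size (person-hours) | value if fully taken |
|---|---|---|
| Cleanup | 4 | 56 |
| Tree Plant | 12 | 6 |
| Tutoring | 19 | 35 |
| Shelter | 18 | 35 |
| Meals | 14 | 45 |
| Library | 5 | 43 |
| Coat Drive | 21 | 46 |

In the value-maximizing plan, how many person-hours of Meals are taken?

7

Best value per unit of size first: Cleanup 56/4≈14, Library 43/5≈8.6, Meals 45/14≈3.21, Coat Drive 46/21≈2.19, Shelter 35/18≈1.94, Tutoring 35/19≈1.84, Tree Plant 6/12≈0.5.
Cleanup: take in full, 4 person-hours for value 56 → 12 left.
Take all of Library (5 person-hours, value 43) → 7 person-hours left.
Only 7 person-hours remain; take 7/14 of Meals for value 45×7/14 = 22.5.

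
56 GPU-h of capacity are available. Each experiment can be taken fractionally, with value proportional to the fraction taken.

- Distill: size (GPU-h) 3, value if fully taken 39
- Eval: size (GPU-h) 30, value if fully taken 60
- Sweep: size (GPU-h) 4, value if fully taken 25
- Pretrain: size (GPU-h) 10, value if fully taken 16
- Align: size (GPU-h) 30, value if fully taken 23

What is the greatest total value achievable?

146.9

Rank by value-to-size ratio: Distill 39/3≈13, Sweep 25/4≈6.25, Eval 60/30≈2, Pretrain 16/10≈1.6, Align 23/30≈0.767.
Distill: take in full, 3 GPU-h for value 39 → 53 left.
Sweep: take in full, 4 GPU-h for value 25 → 49 left.
Eval: take in full, 30 GPU-h for value 60 → 19 left.
All 10 GPU-h of Pretrain fit (value 16) → 9 remain.
Only 9 GPU-h remain; take 9/30 of Align for value 23×9/30 = 6.9.
Total value = 146.9.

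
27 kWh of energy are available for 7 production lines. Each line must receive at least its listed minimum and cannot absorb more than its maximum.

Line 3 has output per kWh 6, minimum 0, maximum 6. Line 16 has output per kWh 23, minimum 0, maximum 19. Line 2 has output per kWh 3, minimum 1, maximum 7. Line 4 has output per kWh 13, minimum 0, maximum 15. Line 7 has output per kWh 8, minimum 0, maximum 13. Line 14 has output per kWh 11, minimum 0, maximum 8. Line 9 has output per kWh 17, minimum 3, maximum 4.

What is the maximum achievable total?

Meeting every minimum uses 0+0+1+0+0+0+3 = 4 kWh, leaving 23.
Rank by output per kWh: Line 16 23 > Line 9 17 > Line 4 13 > Line 14 11 > Line 7 8 > Line 3 6 > Line 2 3.
Line 16 takes 19 more to reach its cap of 19 — 4 left.
Give Line 9 1 more to hit its cap of 4 — 3 left.
Only 3 left; Line 4 takes them to reach 3.
Total = 23×19 + 3×1 + 13×3 + 17×4 = 547.

547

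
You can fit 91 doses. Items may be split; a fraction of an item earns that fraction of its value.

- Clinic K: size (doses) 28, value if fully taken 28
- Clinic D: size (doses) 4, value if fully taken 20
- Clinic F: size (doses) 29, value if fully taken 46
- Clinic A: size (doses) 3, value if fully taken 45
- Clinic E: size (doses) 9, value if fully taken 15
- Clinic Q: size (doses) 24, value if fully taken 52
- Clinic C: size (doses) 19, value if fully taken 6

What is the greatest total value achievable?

Best value per unit of size first: Clinic A 45/3≈15, Clinic D 20/4≈5, Clinic Q 52/24≈2.17, Clinic E 15/9≈1.67, Clinic F 46/29≈1.59, Clinic K 28/28≈1, Clinic C 6/19≈0.316.
Clinic A: take in full, 3 doses for value 45 ; 88 left.
All 4 doses of Clinic D fit (value 20) ; 84 remain.
Clinic Q: take in full, 24 doses for value 52 ; 60 left.
Clinic E: take in full, 9 doses for value 15 ; 51 left.
All 29 doses of Clinic F fit (value 46) ; 22 remain.
Fill the last 22 doses with part of Clinic K: 22/28 of it earns 22.
Total value = 200.

200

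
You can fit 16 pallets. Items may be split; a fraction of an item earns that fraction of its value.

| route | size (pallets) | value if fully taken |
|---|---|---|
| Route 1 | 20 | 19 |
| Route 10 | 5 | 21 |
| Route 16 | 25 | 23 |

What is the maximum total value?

31.45

Rank by value-to-size ratio: Route 10 21/5≈4.2, Route 1 19/20≈0.95, Route 16 23/25≈0.92.
Route 10: take in full, 5 pallets for value 21 ; 11 left.
Only 11 pallets remain; take 11/20 of Route 1 for value 19×11/20 = 10.45.
Total value = 31.45.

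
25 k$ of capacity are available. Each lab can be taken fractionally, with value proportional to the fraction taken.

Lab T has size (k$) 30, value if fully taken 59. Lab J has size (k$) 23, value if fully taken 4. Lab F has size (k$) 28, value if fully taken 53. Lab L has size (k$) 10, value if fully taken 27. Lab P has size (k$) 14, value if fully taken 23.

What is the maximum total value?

56.5

Sort by value density: Lab L 27/10≈2.7, Lab T 59/30≈1.97, Lab F 53/28≈1.89, Lab P 23/14≈1.64, Lab J 4/23≈0.174.
Take all of Lab L (10 k$, value 27) ; 15 k$ left.
15 k$ left: a 15/30 share of Lab T gives 59×15/30 = 29.5.
Total value = 56.5.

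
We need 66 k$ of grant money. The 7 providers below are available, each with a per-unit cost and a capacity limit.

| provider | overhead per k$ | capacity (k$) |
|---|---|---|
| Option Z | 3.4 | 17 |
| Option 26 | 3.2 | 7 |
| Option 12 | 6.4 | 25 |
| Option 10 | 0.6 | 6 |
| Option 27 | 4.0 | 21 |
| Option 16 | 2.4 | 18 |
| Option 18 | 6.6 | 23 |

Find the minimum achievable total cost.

199

Fill from the cheapest provider first.
Option 10 at 0.6: take all 6 k$ — 60 still needed.
Option 16 (2.4): use full 18 — 42 k$ to go.
Take 7 from Option 26 at 3.2 — need 35 more.
Option Z at 3.4: take all 17 k$ — 18 still needed.
Take 18 from Option 27 at 4.0 to finish.
Option 12, Option 18: unused.
Cost = 6×0.6 + 18×2.4 + 7×3.2 + 17×3.4 + 18×4.0 = 199.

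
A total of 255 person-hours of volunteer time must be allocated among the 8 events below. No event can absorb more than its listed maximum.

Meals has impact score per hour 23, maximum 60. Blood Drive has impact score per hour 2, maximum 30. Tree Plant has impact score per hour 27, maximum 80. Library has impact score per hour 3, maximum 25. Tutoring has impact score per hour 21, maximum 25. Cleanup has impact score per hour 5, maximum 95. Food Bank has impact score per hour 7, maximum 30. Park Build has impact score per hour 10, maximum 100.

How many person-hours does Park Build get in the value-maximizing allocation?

90

Rank by impact score per hour: Tree Plant 27 > Meals 23 > Tutoring 21 > Park Build 10 > Food Bank 7 > Cleanup 5 > Library 3 > Blood Drive 2.
Give Tree Plant 80 to hit its cap of 80 → 175 left.
Meals takes 60 to reach its cap of 60 → 115 left.
Tutoring takes 25 to reach its cap of 25 → 90 left.
Only 90 left; Park Build takes them to reach 90.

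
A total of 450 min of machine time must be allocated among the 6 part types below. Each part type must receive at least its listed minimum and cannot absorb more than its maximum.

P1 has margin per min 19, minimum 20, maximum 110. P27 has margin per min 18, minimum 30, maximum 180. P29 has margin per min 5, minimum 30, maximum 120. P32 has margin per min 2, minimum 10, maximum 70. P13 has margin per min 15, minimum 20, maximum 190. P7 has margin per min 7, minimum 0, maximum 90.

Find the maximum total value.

Meeting every minimum uses 20+30+30+10+20+0 = 110 min, leaving 340.
Highest margin per min first: P1 19 > P27 18 > P13 15 > P7 7 > P29 5 > P32 2.
P1 takes 90 more to reach its cap of 110 — 250 left.
P27 takes 150 more to reach its cap of 180 — 100 left.
P13 has room for 170 more but only 100 remain, so it gets 120.
Total = 19×110 + 18×180 + 5×30 + 2×10 + 15×120 = 7300.

7300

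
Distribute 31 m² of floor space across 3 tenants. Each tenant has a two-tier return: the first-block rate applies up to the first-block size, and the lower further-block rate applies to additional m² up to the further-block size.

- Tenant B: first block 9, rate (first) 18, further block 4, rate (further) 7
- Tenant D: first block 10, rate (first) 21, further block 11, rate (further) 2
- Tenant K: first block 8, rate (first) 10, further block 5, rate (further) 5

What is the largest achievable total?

Order all 6 blocks by rate: Tenant D/first 21 > Tenant B/first 18 > Tenant K/first 10 > Tenant B/second 7 > Tenant K/second 5 > Tenant D/second 2.
Tenant D first at 21: fill all 10 — 21 left.
Tenant B first at 18: fill all 9 — 12 left.
Tenant K/first (10): +8 — 4 left.
Tenant B/second (7): +4 — 0 left.
Total = 21×10 + 18×9 + 10×8 + 7×4 = 480.

480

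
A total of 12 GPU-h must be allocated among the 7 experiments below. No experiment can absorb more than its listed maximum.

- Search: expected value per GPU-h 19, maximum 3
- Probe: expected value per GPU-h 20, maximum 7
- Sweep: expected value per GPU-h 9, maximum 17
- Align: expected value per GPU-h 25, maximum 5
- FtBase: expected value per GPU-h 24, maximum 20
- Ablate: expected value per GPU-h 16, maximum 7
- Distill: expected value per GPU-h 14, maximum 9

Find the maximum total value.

Rank by expected value per GPU-h: Align 25 > FtBase 24 > Probe 20 > Search 19 > Ablate 16 > Distill 14 > Sweep 9.
Align takes 5 to reach its cap of 5 → 7 left.
FtBase has room for 20 but only 7 remain, so it gets 7.
Total = 25×5 + 24×7 = 293.

293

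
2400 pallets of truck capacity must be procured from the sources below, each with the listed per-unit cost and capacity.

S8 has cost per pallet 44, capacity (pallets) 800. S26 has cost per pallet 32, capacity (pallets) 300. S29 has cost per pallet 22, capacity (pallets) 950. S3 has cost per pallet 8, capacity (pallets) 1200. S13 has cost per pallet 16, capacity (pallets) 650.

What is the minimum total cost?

Use sources in increasing cost order.
S3 at 8: take all 1200 pallets — 1200 still needed.
Take 650 from S13 at 16 — need 550 more.
S29 at 22: take 550 of its 950 — requirement met.
S26, S8: unused.
Cost = 1200×8 + 650×16 + 550×22 = 32100.

32100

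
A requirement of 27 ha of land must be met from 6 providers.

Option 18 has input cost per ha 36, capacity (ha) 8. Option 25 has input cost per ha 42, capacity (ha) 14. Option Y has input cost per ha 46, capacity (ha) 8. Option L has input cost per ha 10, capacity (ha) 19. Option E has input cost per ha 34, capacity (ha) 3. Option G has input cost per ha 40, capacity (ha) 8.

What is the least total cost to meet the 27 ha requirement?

472

Fill from the cheapest provider first.
Option L at 10: take all 19 ha → 8 still needed.
Option E at 34: take all 3 ha → 5 still needed.
Option 18 (36): take the remaining 5 → done.
Option G, Option 25, Option Y: unused.
Cost = 19×10 + 3×34 + 5×36 = 472.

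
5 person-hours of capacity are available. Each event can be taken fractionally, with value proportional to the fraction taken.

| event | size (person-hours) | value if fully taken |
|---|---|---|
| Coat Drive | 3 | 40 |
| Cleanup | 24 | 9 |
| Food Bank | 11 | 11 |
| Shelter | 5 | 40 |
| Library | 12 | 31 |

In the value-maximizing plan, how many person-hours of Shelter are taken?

2

Sort by value density: Coat Drive 40/3≈13.3, Shelter 40/5≈8, Library 31/12≈2.58, Food Bank 11/11≈1, Cleanup 9/24≈0.375.
Coat Drive: take in full, 3 person-hours for value 40 — 2 left.
2 person-hours left: a 2/5 share of Shelter gives 40×2/5 = 16.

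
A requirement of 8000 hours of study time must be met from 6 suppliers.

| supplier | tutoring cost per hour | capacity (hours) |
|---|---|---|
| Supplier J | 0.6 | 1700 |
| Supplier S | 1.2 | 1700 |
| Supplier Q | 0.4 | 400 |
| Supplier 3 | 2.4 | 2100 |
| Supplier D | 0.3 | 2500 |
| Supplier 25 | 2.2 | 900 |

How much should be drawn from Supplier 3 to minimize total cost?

Cheapest first:
Supplier D (0.3): use full 2500 → 5500 hours to go.
Supplier Q at 0.4: take all 400 hours → 5100 still needed.
Take 1700 from Supplier J at 0.6 → need 3400 more.
Take 1700 from Supplier S at 1.2 → need 1700 more.
Take 900 from Supplier 25 at 2.2 → need 800 more.
Supplier 3 (2.4): take the remaining 800 → done.

800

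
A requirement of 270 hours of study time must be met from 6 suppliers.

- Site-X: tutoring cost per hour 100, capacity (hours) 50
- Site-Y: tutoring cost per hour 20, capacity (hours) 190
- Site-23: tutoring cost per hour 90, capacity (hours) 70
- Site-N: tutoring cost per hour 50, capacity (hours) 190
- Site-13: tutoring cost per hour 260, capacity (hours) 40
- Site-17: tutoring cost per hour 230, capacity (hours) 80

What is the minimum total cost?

7800

Fill from the cheapest supplier first.
Site-Y (20): use full 190 — 80 hours to go.
Take 80 from Site-N at 50 to finish.
Site-23, Site-X, Site-17, Site-13: unused.
Cost = 190×20 + 80×50 = 7800.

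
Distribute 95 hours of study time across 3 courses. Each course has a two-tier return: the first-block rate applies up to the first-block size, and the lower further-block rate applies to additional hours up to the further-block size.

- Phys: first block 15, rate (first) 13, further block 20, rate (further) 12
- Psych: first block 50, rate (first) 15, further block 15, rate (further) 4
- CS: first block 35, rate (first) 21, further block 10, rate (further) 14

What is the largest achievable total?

1625

Order all 6 blocks by rate: CS/tier1 21 > Psych/tier1 15 > CS/tier2 14 > Phys/tier1 13 > Phys/tier2 12 > Psych/tier2 4.
CS tier1 at 21: fill all 35 — 60 left.
Fill Psych tier1 block (50 at 15) — 10 left.
Fill CS tier2 block (10 at 14) — 0 left.
Total = 21×35 + 15×50 + 14×10 = 1625.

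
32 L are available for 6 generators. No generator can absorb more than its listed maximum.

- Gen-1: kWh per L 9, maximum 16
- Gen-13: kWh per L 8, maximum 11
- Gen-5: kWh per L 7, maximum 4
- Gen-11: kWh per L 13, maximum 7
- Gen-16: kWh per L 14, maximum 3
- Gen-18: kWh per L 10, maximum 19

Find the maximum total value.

Highest kWh per L first: Gen-16 14 > Gen-11 13 > Gen-18 10 > Gen-1 9 > Gen-13 8 > Gen-5 7.
Give Gen-16 3 to hit its cap of 3 → 29 left.
Gen-11: +7 to 7 (cap) → 22 left.
Gen-18: +19 to 19 (cap) → 3 left.
Gen-1 has room for 16 but only 3 remain, so it gets 3.
Total = 9×3 + 13×7 + 14×3 + 10×19 = 350.

350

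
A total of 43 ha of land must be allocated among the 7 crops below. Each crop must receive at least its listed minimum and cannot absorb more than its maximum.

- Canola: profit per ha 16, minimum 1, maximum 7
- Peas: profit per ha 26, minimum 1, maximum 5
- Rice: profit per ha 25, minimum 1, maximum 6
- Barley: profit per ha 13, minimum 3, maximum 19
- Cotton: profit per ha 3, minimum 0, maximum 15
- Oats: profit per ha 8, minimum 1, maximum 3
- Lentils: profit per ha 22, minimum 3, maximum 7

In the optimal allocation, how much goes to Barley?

17

Meeting every minimum uses 1+1+1+3+0+1+3 = 10 ha, leaving 33.
Rank by profit per ha: Peas 26 > Rice 25 > Lentils 22 > Canola 16 > Barley 13 > Oats 8 > Cotton 3.
Peas takes 4 more to reach its cap of 5 — 29 left.
Rice: +5 to 6 (cap) — 24 left.
Give Lentils 4 more to hit its cap of 7 — 20 left.
Canola takes 6 more to reach its cap of 7 — 14 left.
Barley: +14 (room for 16) → 17. Pool exhausted.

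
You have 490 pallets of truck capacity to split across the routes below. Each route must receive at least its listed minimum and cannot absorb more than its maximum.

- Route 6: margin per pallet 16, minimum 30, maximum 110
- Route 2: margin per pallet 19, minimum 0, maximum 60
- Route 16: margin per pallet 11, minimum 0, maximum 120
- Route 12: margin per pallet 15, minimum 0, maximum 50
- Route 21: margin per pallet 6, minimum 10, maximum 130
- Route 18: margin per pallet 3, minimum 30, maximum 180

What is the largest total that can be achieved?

Meeting every minimum uses 30+0+0+0+10+30 = 70 pallets, leaving 420.
Order the routes by margin per pallet: Route 2 19 > Route 6 16 > Route 12 15 > Route 16 11 > Route 21 6 > Route 18 3.
Route 2 takes 60 more to reach its cap of 60 → 360 left.
Give Route 6 80 more to hit its cap of 110 → 280 left.
Route 12: +50 to 50 (cap) → 230 left.
Route 16: +120 to 120 (cap) → 110 left.
Only 110 left; Route 21 takes them to reach 120.
Total = 16×110 + 19×60 + 11×120 + 15×50 + 6×120 + 3×30 = 5780.

5780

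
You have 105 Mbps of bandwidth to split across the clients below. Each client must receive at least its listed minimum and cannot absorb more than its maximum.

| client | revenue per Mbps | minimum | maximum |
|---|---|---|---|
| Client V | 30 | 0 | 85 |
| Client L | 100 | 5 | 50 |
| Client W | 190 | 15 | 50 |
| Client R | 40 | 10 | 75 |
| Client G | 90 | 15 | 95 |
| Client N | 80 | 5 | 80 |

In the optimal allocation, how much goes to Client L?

Meeting every minimum uses 0+5+15+10+15+5 = 50 Mbps, leaving 55.
Order the clients by revenue per Mbps: Client W 190 > Client L 100 > Client G 90 > Client N 80 > Client R 40 > Client V 30.
Client W: +35 to 50 (cap) — 20 left.
Client L has room for 45 more but only 20 remain, so it gets 25.

25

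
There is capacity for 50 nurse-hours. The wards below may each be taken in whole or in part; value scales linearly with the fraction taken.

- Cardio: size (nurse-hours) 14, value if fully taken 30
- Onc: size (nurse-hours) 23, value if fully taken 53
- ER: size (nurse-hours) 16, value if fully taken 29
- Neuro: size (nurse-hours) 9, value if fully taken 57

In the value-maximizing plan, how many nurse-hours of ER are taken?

4

Sort by value density: Neuro 57/9≈6.33, Onc 53/23≈2.3, Cardio 30/14≈2.14, ER 29/16≈1.81.
All 9 nurse-hours of Neuro fit (value 57) ; 41 remain.
Onc: take in full, 23 nurse-hours for value 53 ; 18 left.
Take all of Cardio (14 nurse-hours, value 30) ; 4 nurse-hours left.
Only 4 nurse-hours remain; take 4/16 of ER for value 29×4/16 = 7.25.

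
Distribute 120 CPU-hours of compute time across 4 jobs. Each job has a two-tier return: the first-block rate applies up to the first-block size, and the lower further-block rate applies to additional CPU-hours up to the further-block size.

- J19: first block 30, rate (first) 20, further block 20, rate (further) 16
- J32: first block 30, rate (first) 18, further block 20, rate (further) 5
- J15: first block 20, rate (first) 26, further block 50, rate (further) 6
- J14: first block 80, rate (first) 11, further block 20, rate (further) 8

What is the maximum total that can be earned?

2200

Order all 8 blocks by rate: J15/T1 26 > J19/T1 20 > J32/T1 18 > J19/T2 16 > J14/T1 11 > J14/T2 8 > J15/T2 6 > J32/T2 5.
Fill J15 T1 block (20 at 26) ; 100 left.
Fill J19 T1 block (30 at 20) ; 70 left.
J32 T1 at 18: fill all 30 ; 40 left.
J19 T2 at 16: fill all 20 ; 20 left.
J14 T1 at 11: only 20 left, fill 20.
Total = 26×20 + 20×30 + 18×30 + 16×20 + 11×20 = 2200.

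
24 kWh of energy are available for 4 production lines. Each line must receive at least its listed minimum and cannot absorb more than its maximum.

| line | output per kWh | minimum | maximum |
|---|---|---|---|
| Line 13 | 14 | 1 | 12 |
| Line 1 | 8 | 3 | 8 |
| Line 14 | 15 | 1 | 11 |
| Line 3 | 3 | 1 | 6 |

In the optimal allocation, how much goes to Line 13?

Meeting every minimum uses 1+3+1+1 = 6 kWh, leaving 18.
Rank by output per kWh: Line 14 15 > Line 13 14 > Line 1 8 > Line 3 3.
Line 14: +10 to 11 (cap) → 8 left.
Only 8 left; Line 13 takes them to reach 9.

9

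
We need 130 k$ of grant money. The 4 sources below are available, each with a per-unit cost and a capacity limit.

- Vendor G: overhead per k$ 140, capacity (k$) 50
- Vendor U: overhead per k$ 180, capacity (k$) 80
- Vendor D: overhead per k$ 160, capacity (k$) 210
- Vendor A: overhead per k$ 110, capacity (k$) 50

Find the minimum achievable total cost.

Cheapest first:
Vendor A at 110: take all 50 k$ ; 80 still needed.
Vendor G (140): use full 50 ; 30 k$ to go.
Take 30 from Vendor D at 160 to finish.
Vendor U: unused.
Cost = 50×110 + 50×140 + 30×160 = 17300.

17300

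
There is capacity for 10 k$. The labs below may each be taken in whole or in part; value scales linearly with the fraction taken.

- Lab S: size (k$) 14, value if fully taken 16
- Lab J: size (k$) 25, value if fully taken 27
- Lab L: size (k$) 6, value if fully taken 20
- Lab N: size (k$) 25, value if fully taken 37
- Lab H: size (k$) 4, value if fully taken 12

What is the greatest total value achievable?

32

Sort by value density: Lab L 20/6≈3.33, Lab H 12/4≈3, Lab N 37/25≈1.48, Lab S 16/14≈1.14, Lab J 27/25≈1.08.
Lab L: take in full, 6 k$ for value 20 ; 4 left.
Lab H: take in full, 4 k$ for value 12 ; 0 left.
Total value = 32.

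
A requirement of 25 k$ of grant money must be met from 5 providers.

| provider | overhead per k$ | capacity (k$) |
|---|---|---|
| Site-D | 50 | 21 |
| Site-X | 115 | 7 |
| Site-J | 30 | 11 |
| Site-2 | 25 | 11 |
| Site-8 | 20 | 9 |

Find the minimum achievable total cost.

605

Use providers in increasing cost order.
Site-8 (20): use full 9 ; 16 k$ to go.
Site-2 (25): use full 11 ; 5 k$ to go.
Site-J at 30: take 5 of its 11 ; requirement met.
Site-D, Site-X: unused.
Cost = 9×20 + 11×25 + 5×30 = 605.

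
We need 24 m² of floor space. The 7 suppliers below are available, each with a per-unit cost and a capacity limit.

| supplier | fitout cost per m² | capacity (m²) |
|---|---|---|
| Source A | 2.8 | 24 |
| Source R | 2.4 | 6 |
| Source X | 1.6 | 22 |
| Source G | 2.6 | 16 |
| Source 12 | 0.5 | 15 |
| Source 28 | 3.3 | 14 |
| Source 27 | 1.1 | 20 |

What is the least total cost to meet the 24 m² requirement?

17.4

Use suppliers in increasing cost order.
Source 12 at 0.5: take all 15 m² ; 9 still needed.
Source 27 at 1.1: take 9 of its 20 ; requirement met.
Source X, Source R, Source G, Source A, Source 28: unused.
Cost = 15×0.5 + 9×1.1 = 17.4.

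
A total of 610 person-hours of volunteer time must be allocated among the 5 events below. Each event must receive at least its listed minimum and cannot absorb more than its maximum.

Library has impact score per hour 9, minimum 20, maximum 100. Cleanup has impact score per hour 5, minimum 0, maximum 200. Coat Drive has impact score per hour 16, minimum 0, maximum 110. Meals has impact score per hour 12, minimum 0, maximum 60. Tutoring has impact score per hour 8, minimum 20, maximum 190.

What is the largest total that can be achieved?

5650

Meeting every minimum uses 20+0+0+0+20 = 40 person-hours, leaving 570.
Highest impact score per hour first: Coat Drive 16 > Meals 12 > Library 9 > Tutoring 8 > Cleanup 5.
Coat Drive takes 110 more to reach its cap of 110 — 460 left.
Meals: +60 to 60 (cap) — 400 left.
Library: +80 to 100 (cap) — 320 left.
Give Tutoring 170 more to hit its cap of 190 — 150 left.
Only 150 left; Cleanup takes them to reach 150.
Total = 9×100 + 5×150 + 16×110 + 12×60 + 8×190 = 5650.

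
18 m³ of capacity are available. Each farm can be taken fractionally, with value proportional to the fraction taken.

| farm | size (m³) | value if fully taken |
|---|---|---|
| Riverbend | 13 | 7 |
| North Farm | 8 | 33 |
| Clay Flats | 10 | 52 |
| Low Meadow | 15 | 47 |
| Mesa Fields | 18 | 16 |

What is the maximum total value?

Sort by value density: Clay Flats 52/10≈5.2, North Farm 33/8≈4.12, Low Meadow 47/15≈3.13, Mesa Fields 16/18≈0.889, Riverbend 7/13≈0.538.
Clay Flats: take in full, 10 m³ for value 52 → 8 left.
North Farm: take in full, 8 m³ for value 33 → 0 left.
Total value = 85.

85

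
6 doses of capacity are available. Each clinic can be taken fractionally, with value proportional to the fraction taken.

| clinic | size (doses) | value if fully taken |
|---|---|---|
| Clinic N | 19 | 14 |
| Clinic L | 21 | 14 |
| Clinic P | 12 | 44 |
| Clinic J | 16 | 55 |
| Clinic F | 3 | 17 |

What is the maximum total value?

28

Sort by value density: Clinic F 17/3≈5.67, Clinic P 44/12≈3.67, Clinic J 55/16≈3.44, Clinic N 14/19≈0.737, Clinic L 14/21≈0.667.
Take all of Clinic F (3 doses, value 17) ; 3 doses left.
Only 3 doses remain; take 3/12 of Clinic P for value 44×3/12 = 11.
Total value = 28.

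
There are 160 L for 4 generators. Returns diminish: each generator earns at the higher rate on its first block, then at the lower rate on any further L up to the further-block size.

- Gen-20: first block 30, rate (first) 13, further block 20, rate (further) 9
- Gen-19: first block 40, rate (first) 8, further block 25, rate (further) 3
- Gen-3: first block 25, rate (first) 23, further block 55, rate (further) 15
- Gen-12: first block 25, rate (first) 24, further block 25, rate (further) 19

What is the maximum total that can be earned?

Order all 8 blocks by rate: Gen-12/tier1 24 > Gen-3/tier1 23 > Gen-12/tier2 19 > Gen-3/tier2 15 > Gen-20/tier1 13 > Gen-20/tier2 9 > Gen-19/tier1 8 > Gen-19/tier2 3.
Gen-12/tier1 (24): +25 → 135 left.
Gen-3/tier1 (23): +25 → 110 left.
Gen-12/tier2 (19): +25 → 85 left.
Gen-3/tier2 (15): +55 → 30 left.
Gen-20 tier1 at 13: fill all 30 → 0 left.
Total = 24×25 + 23×25 + 19×25 + 15×55 + 13×30 = 2865.

2865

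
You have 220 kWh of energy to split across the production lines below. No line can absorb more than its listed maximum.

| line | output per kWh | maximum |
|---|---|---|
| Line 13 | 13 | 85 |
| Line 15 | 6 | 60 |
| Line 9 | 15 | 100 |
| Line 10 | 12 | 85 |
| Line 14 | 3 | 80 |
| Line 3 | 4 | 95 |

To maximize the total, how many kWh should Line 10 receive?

Order the production lines by output per kWh: Line 9 15 > Line 13 13 > Line 10 12 > Line 15 6 > Line 3 4 > Line 14 3.
Give Line 9 100 to hit its cap of 100 — 120 left.
Give Line 13 85 to hit its cap of 85 — 35 left.
Line 10 has room for 85 but only 35 remain, so it gets 35.

35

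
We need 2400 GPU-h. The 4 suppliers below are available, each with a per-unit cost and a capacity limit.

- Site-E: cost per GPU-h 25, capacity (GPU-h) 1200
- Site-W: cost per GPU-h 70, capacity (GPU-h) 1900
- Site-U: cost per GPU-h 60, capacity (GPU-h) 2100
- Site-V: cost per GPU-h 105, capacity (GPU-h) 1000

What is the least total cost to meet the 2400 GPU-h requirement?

102000

Cheapest first:
Site-E (25): use full 1200 — 1200 GPU-h to go.
Take 1200 from Site-U at 60 to finish.
Site-W, Site-V: unused.
Cost = 1200×25 + 1200×60 = 102000.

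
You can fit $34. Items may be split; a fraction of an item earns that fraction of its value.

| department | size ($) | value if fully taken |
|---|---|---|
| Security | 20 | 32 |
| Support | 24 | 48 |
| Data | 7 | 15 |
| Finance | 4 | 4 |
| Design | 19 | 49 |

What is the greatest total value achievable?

Rank by value-to-size ratio: Design 49/19≈2.58, Data 15/7≈2.14, Support 48/24≈2, Security 32/20≈1.6, Finance 4/4≈1.
All 19 $ of Design fit (value 49) — 15 remain.
All 7 $ of Data fit (value 15) — 8 remain.
Fill the last 8 $ with part of Support: 8/24 of it earns 16.
Total value = 80.

80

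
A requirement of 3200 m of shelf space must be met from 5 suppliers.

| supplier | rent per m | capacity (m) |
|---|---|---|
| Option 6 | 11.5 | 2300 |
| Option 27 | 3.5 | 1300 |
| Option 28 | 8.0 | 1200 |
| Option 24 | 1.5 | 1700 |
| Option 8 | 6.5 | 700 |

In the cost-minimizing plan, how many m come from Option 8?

200

Cheapest first:
Option 24 (1.5): use full 1700 — 1500 m to go.
Option 27 (3.5): use full 1300 — 200 m to go.
Option 8 at 6.5: take 200 of its 700 — requirement met.
Option 28, Option 6: unused.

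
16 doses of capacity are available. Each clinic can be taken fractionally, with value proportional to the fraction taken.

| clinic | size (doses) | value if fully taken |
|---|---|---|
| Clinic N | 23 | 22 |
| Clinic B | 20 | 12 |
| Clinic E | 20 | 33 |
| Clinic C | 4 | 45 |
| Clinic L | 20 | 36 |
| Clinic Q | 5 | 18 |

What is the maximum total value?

Sort by value density: Clinic C 45/4≈11.2, Clinic Q 18/5≈3.6, Clinic L 36/20≈1.8, Clinic E 33/20≈1.65, Clinic N 22/23≈0.957, Clinic B 12/20≈0.6.
All 4 doses of Clinic C fit (value 45) → 12 remain.
Clinic Q: take in full, 5 doses for value 18 → 7 left.
Fill the last 7 doses with part of Clinic L: 7/20 of it earns 12.6.
Total value = 75.6.

75.6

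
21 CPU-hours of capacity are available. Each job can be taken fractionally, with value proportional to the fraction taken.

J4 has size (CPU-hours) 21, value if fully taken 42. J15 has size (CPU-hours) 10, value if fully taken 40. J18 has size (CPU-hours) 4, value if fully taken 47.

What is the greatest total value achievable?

Rank by value-to-size ratio: J18 47/4≈11.8, J15 40/10≈4, J4 42/21≈2.
J18: take in full, 4 CPU-hours for value 47 → 17 left.
J15: take in full, 10 CPU-hours for value 40 → 7 left.
Fill the last 7 CPU-hours with part of J4: 7/21 of it earns 14.
Total value = 101.

101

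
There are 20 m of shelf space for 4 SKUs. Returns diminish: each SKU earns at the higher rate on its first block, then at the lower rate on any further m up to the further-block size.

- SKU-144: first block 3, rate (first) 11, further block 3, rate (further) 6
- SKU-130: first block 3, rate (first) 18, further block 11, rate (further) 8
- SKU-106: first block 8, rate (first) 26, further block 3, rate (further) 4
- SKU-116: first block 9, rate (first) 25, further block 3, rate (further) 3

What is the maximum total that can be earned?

Order all 8 blocks by rate: SKU-106/T1 26 > SKU-116/T1 25 > SKU-130/T1 18 > SKU-144/T1 11 > SKU-130/T2 8 > SKU-144/T2 6 > SKU-106/T2 4 > SKU-116/T2 3.
SKU-106/T1 (26): +8 → 12 left.
Fill SKU-116 T1 block (9 at 25) → 3 left.
Fill SKU-130 T1 block (3 at 18) → 0 left.
Total = 26×8 + 25×9 + 18×3 = 487.

487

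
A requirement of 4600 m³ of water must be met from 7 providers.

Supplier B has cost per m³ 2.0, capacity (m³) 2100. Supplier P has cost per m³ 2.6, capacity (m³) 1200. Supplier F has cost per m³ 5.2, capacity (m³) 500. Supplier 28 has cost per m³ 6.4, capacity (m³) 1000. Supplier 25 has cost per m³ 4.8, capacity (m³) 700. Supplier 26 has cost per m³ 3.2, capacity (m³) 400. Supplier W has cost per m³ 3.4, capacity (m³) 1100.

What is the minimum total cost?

Use providers in increasing cost order.
Take 2100 from Supplier B at 2.0 ; need 2500 more.
Supplier P at 2.6: take all 1200 m³ ; 1300 still needed.
Supplier 26 at 3.2: take all 400 m³ ; 900 still needed.
Take 900 from Supplier W at 3.4 to finish.
Supplier 25, Supplier F, Supplier 28: unused.
Cost = 2100×2.0 + 1200×2.6 + 400×3.2 + 900×3.4 = 11660.

11660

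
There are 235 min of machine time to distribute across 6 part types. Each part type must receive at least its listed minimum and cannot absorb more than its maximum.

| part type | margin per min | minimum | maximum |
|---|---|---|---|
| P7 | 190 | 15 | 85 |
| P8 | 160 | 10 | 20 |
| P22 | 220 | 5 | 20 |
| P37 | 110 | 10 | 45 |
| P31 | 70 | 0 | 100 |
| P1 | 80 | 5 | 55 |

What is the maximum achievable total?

33800

Meeting every minimum uses 15+10+5+10+0+5 = 45 min, leaving 190.
Rank by margin per min: P22 220 > P7 190 > P8 160 > P37 110 > P1 80 > P31 70.
P22 takes 15 more to reach its cap of 20 ; 175 left.
P7: +70 to 85 (cap) ; 105 left.
Give P8 10 more to hit its cap of 20 ; 95 left.
P37 takes 35 more to reach its cap of 45 ; 60 left.
Give P1 50 more to hit its cap of 55 ; 10 left.
P31 has room for 100 more but only 10 remain, so it gets 10.
Total = 190×85 + 160×20 + 220×20 + 110×45 + 70×10 + 80×55 = 33800.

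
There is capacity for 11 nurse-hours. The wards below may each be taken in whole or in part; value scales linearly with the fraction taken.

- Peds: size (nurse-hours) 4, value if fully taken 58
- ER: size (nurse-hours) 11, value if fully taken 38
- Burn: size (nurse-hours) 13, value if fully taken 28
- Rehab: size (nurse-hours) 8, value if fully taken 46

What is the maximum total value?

98.25

Best value per unit of size first: Peds 58/4≈14.5, Rehab 46/8≈5.75, ER 38/11≈3.45, Burn 28/13≈2.15.
All 4 nurse-hours of Peds fit (value 58) ; 7 remain.
Only 7 nurse-hours remain; take 7/8 of Rehab for value 46×7/8 = 40.25.
Total value = 98.25.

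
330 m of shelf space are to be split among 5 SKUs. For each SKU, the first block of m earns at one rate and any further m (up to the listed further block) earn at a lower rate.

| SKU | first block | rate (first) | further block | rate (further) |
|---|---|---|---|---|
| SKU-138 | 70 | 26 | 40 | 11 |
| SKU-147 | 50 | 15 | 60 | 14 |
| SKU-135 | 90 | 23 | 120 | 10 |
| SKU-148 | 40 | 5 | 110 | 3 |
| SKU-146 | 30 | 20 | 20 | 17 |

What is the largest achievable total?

6530

Treat each block as its own option and order by rate: SKU-138/T1 26 > SKU-135/T1 23 > SKU-146/T1 20 > SKU-146/T2 17 > SKU-147/T1 15 > SKU-147/T2 14 > SKU-138/T2 11 > SKU-135/T2 10 > SKU-148/T1 5 > SKU-148/T2 3.
SKU-138 T1 at 26: fill all 70 ; 260 left.
SKU-135 T1 at 23: fill all 90 ; 170 left.
SKU-146/T1 (20): +30 ; 140 left.
SKU-146 T2 at 17: fill all 20 ; 120 left.
Fill SKU-147 T1 block (50 at 15) ; 70 left.
SKU-147/T2 (14): +60 ; 10 left.
10 remain; put them into SKU-138 T2 at 11.
Total = 26×70 + 23×90 + 20×30 + 17×20 + 15×50 + 14×60 + 11×10 = 6530.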